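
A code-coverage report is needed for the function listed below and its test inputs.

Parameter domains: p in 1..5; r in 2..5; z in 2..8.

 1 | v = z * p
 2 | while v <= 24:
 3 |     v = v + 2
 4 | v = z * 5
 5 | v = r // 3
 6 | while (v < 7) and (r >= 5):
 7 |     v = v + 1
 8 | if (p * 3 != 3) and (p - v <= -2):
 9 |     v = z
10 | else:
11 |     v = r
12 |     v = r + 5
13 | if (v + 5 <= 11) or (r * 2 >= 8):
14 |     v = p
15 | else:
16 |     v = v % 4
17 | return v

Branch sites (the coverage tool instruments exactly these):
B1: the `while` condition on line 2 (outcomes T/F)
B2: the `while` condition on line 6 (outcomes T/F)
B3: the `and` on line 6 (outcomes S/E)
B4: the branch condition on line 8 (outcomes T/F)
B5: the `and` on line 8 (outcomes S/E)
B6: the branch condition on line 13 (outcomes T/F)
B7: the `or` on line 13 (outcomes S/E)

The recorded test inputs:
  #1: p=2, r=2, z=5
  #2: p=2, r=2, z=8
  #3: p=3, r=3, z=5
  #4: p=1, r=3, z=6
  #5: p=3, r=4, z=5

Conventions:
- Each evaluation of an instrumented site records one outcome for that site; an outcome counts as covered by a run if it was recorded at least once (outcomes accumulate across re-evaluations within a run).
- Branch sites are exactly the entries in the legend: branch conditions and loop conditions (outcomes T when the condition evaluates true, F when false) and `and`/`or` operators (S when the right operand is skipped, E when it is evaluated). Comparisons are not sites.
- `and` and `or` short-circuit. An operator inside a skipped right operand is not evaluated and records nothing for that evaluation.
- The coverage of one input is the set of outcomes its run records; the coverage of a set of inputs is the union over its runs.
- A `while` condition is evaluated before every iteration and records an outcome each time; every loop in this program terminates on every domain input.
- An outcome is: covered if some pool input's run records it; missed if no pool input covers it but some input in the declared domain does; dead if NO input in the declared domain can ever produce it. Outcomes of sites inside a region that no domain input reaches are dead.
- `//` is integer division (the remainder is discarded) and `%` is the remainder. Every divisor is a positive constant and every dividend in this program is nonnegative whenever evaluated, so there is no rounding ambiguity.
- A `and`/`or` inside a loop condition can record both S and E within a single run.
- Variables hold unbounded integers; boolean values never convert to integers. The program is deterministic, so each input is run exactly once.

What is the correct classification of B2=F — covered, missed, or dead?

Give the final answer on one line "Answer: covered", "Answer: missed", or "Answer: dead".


B2=F is recorded by pool input(s) 1, 2, 3, 4, 5 -> covered
Answer: covered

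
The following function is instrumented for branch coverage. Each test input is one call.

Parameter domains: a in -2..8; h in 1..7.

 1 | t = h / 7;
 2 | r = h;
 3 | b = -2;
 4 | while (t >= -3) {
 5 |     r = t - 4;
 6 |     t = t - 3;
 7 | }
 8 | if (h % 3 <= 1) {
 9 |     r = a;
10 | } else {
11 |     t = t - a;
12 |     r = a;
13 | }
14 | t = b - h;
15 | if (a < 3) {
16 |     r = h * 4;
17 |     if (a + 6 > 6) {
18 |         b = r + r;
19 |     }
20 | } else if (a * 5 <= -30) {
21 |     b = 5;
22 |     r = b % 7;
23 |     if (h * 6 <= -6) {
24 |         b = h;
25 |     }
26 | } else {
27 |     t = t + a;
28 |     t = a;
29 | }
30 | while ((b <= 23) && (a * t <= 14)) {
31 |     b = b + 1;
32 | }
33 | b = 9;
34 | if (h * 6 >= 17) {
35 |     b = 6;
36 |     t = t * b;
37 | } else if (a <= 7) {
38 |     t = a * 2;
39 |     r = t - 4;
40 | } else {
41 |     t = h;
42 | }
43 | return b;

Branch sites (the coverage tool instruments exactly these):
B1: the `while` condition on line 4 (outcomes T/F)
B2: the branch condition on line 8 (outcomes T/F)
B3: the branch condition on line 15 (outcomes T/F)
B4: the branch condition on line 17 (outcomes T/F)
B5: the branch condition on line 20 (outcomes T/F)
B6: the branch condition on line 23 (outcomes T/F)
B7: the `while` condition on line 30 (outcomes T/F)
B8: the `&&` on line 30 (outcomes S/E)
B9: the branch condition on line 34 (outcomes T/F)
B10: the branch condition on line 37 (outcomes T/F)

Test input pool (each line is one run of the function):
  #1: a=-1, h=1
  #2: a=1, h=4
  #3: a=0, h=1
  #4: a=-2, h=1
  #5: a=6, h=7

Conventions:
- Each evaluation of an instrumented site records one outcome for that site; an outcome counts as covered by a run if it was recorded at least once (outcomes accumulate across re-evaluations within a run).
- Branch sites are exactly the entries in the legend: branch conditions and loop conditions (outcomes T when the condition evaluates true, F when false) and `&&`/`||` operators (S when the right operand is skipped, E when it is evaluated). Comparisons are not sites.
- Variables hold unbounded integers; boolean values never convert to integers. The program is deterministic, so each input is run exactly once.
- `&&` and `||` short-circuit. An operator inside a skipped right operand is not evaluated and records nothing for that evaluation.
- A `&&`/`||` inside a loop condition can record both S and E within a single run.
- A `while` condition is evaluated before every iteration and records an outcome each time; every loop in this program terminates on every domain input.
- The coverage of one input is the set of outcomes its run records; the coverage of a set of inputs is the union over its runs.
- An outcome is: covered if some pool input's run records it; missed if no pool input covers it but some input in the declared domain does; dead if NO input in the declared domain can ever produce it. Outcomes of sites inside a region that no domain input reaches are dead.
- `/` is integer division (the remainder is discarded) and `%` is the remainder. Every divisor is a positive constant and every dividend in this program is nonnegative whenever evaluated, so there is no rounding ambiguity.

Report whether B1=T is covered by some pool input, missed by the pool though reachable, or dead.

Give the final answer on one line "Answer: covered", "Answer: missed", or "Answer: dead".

B1=T is recorded by pool input(s) 1, 2, 3, 4, 5 -> covered

Answer: covered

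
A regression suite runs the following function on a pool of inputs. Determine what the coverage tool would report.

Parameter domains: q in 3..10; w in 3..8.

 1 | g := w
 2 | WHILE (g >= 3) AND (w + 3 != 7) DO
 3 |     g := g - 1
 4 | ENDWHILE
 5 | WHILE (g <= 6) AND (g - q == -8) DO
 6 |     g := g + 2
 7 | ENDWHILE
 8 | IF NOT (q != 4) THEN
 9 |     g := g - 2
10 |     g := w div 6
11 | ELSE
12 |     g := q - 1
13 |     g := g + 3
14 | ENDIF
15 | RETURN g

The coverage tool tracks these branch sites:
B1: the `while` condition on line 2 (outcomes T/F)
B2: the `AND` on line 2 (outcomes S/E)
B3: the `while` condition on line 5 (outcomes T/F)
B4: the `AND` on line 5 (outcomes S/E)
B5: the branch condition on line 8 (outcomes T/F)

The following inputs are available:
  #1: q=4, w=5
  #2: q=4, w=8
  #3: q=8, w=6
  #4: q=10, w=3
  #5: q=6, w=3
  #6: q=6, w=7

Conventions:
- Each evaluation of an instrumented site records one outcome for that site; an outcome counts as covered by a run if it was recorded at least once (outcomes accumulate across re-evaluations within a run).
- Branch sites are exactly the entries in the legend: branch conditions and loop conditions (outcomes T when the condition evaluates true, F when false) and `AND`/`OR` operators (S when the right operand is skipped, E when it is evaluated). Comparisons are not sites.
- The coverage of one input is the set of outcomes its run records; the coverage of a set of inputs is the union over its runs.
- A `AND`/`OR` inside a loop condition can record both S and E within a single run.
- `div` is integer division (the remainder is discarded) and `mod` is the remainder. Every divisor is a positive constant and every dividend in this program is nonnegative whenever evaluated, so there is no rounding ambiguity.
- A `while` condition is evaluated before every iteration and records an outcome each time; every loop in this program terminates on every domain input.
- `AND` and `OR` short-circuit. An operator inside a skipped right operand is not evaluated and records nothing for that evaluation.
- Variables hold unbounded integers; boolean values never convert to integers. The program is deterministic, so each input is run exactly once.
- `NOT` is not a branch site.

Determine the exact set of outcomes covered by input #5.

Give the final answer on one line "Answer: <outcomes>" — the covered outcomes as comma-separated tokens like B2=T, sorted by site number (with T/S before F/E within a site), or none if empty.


Event log for input #5 (q=6, w=3):
  B2->E, B1->T, B2->S, B1->F, B4->E, B3->F, B5->F
collecting distinct outcomes: B1=T, B1=F, B2=S, B2=E, B3=F, B4=E, B5=F
Answer: B1=T, B1=F, B2=S, B2=E, B3=F, B4=E, B5=F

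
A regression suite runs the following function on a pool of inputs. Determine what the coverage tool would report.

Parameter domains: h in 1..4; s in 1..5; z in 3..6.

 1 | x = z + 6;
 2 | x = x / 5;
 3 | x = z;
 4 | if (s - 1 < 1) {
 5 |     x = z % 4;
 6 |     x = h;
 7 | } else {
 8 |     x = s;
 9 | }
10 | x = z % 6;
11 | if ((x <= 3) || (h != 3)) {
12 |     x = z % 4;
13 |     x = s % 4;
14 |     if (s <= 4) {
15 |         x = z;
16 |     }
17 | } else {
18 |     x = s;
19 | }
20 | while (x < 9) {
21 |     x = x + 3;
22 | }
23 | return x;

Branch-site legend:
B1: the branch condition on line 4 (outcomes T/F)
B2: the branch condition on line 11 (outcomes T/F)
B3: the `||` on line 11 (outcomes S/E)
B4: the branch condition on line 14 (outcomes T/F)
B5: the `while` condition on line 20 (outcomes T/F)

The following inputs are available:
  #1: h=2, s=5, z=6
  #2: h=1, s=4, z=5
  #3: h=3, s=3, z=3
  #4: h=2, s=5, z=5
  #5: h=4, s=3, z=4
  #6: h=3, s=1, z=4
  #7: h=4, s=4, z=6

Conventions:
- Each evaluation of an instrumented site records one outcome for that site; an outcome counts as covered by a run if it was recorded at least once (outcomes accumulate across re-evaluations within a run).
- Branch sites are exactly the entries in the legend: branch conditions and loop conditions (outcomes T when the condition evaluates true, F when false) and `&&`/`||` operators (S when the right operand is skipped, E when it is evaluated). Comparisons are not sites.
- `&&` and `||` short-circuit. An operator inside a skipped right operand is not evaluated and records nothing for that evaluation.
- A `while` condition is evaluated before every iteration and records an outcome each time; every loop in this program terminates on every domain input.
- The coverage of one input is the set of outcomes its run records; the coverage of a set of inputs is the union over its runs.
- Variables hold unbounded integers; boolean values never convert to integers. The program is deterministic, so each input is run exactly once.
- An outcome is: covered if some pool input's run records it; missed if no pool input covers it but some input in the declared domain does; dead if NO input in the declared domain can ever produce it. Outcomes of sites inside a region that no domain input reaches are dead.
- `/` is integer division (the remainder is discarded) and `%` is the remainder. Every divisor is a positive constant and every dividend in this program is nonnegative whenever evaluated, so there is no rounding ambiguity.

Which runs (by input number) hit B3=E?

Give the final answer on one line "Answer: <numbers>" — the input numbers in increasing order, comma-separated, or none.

input #1 (h=2, s=5, z=6): does not produce B3=E
input #2 (h=1, s=4, z=5): produces B3=E
input #3 (h=3, s=3, z=3): does not produce B3=E
input #4 (h=2, s=5, z=5): produces B3=E
input #5 (h=4, s=3, z=4): produces B3=E
input #6 (h=3, s=1, z=4): produces B3=E
input #7 (h=4, s=4, z=6): does not produce B3=E

Answer: 2, 4, 5, 6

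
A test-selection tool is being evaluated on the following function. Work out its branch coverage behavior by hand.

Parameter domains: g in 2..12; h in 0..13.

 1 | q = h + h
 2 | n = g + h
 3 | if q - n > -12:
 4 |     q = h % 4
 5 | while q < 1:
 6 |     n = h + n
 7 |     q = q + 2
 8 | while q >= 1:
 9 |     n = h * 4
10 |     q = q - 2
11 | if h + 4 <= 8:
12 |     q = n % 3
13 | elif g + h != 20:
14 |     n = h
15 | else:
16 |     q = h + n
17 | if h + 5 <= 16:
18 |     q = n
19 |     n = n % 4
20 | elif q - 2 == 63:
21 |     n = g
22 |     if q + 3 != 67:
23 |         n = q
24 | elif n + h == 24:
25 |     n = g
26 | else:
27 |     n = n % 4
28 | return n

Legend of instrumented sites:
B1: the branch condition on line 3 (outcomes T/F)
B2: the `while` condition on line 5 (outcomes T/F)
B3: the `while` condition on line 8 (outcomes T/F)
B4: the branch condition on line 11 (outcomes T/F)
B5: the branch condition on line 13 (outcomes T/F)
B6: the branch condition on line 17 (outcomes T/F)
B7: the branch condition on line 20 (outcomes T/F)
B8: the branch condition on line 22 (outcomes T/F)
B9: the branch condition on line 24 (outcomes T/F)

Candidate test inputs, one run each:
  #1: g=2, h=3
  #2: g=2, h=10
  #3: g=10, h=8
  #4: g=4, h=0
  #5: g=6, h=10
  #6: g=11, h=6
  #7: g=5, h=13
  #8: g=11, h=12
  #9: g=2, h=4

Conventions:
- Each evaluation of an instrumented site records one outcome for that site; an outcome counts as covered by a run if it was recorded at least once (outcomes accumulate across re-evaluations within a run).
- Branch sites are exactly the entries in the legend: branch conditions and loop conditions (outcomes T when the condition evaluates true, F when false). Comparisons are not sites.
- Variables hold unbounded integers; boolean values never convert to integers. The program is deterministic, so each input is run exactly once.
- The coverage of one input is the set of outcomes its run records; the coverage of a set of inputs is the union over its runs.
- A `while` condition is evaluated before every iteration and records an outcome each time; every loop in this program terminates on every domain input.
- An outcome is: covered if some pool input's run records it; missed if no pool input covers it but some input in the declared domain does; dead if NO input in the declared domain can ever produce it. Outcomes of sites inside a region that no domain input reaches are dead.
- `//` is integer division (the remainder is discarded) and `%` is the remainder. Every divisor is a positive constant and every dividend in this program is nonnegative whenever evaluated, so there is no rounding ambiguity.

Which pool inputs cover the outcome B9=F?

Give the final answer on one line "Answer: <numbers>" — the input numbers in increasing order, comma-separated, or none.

input #1 (g=2, h=3): never hits B9=F
input #2 (g=2, h=10): never hits B9=F
input #3 (g=10, h=8): never hits B9=F
input #4 (g=4, h=0): never hits B9=F
input #5 (g=6, h=10): never hits B9=F
input #6 (g=11, h=6): never hits B9=F
input #7 (g=5, h=13): hits B9=F
input #8 (g=11, h=12): never hits B9=F
input #9 (g=2, h=4): never hits B9=F

Answer: 7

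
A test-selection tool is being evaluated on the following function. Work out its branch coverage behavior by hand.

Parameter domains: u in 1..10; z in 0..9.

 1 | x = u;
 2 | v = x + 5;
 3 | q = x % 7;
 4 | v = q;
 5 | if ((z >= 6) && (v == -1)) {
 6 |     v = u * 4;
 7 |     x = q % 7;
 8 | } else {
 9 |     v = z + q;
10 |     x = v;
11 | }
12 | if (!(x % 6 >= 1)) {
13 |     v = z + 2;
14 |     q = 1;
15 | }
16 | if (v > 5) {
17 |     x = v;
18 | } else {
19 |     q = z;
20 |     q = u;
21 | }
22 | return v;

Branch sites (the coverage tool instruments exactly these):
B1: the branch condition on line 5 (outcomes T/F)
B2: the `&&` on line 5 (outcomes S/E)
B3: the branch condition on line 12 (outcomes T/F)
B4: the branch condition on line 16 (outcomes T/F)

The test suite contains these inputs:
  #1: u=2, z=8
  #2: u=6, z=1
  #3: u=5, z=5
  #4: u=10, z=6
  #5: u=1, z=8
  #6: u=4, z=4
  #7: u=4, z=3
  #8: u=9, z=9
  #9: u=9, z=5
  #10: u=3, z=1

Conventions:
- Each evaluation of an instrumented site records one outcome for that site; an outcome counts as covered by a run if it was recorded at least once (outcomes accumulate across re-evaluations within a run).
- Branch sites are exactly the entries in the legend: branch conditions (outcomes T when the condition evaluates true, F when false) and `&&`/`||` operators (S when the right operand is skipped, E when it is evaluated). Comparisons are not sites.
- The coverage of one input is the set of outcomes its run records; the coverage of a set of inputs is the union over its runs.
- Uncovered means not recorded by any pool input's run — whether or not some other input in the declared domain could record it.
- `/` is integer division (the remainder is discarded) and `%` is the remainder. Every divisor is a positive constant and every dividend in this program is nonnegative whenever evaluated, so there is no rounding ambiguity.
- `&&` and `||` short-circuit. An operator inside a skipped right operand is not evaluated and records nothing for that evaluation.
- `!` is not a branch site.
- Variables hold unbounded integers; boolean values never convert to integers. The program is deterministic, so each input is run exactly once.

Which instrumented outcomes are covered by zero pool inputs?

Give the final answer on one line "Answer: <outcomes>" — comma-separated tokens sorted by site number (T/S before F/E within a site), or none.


run #1 (u=2, z=8) runs B2->E, B1->F, B3->F, B4->T; records B1=F, B2=E, B3=F, B4=T
run #2 (u=6, z=1) runs B2->S, B1->F, B3->F, B4->T; records B1=F, B2=S, B3=F, B4=T
run #3 (u=5, z=5) runs B2->S, B1->F, B3->F, B4->T; records B1=F, B2=S, B3=F, B4=T
run #4 (u=10, z=6) runs B2->E, B1->F, B3->F, B4->T; records B1=F, B2=E, B3=F, B4=T
run #5 (u=1, z=8) runs B2->E, B1->F, B3->F, B4->T; records B1=F, B2=E, B3=F, B4=T
run #6 (u=4, z=4) runs B2->S, B1->F, B3->F, B4->T; records B1=F, B2=S, B3=F, B4=T
run #7 (u=4, z=3) runs B2->S, B1->F, B3->F, B4->T; records B1=F, B2=S, B3=F, B4=T
run #8 (u=9, z=9) runs B2->E, B1->F, B3->F, B4->T; records B1=F, B2=E, B3=F, B4=T
run #9 (u=9, z=5) runs B2->S, B1->F, B3->F, B4->T; records B1=F, B2=S, B3=F, B4=T
run #10 (u=3, z=1) runs B2->S, B1->F, B3->F, B4->F; records B1=F, B2=S, B3=F, B4=F
union over the pool: B1=F, B2=S, B2=E, B3=F, B4=T, B4=F
uncovered (2 of 8): B1=T, B3=T
Answer: B1=T, B3=T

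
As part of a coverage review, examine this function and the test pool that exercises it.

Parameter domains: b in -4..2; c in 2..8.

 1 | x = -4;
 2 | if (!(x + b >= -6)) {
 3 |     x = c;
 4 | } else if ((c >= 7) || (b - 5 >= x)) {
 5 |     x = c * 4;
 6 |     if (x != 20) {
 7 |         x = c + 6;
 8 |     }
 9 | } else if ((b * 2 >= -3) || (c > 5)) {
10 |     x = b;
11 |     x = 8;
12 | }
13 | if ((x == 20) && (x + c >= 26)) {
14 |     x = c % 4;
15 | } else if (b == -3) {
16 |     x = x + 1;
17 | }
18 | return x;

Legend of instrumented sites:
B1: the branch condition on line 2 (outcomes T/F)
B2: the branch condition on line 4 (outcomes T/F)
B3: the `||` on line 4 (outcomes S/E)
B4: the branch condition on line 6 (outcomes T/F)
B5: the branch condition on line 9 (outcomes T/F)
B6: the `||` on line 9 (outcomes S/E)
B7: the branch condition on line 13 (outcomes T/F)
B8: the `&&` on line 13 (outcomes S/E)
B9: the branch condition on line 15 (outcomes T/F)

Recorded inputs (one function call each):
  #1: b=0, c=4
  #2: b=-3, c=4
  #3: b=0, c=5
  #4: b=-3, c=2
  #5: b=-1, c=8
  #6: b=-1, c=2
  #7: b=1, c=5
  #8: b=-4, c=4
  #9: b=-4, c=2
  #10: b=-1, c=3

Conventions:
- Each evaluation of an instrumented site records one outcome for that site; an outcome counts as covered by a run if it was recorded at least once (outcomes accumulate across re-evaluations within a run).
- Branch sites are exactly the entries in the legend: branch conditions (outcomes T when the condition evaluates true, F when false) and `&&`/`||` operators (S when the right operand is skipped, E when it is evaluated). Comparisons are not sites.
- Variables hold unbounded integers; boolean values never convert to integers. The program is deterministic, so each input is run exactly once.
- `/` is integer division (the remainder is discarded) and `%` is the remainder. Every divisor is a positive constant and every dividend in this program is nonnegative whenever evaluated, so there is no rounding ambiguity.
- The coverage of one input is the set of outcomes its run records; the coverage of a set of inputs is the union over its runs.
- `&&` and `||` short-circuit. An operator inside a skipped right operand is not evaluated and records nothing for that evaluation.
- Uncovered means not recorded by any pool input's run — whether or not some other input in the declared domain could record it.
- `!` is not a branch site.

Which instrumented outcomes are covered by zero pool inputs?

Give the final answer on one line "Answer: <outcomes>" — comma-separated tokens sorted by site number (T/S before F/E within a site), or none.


#1 (b=0, c=4) -> B1->F, B3->E, B2->F, B6->S, B5->T, B8->S, B7->F, B9->F; covered: B1=F, B2=F, B3=E, B5=T, B6=S, B7=F, B8=S, B9=F
#2 (b=-3, c=4) -> B1->T, B8->S, B7->F, B9->T; covered: B1=T, B7=F, B8=S, B9=T
#3 (b=0, c=5) -> B1->F, B3->E, B2->F, B6->S, B5->T, B8->S, B7->F, B9->F; covered: B1=F, B2=F, B3=E, B5=T, B6=S, B7=F, B8=S, B9=F
#4 (b=-3, c=2) -> B1->T, B8->S, B7->F, B9->T; covered: B1=T, B7=F, B8=S, B9=T
#5 (b=-1, c=8) -> B1->F, B3->S, B2->T, B4->T, B8->S, B7->F, B9->F; covered: B1=F, B2=T, B3=S, B4=T, B7=F, B8=S, B9=F
#6 (b=-1, c=2) -> B1->F, B3->E, B2->F, B6->S, B5->T, B8->S, B7->F, B9->F; covered: B1=F, B2=F, B3=E, B5=T, B6=S, B7=F, B8=S, B9=F
#7 (b=1, c=5) -> B1->F, B3->E, B2->T, B4->F, B8->E, B7->F, B9->F; covered: B1=F, B2=T, B3=E, B4=F, B7=F, B8=E, B9=F
#8 (b=-4, c=4) -> B1->T, B8->S, B7->F, B9->F; covered: B1=T, B7=F, B8=S, B9=F
#9 (b=-4, c=2) -> B1->T, B8->S, B7->F, B9->F; covered: B1=T, B7=F, B8=S, B9=F
#10 (b=-1, c=3) -> B1->F, B3->E, B2->F, B6->S, B5->T, B8->S, B7->F, B9->F; covered: B1=F, B2=F, B3=E, B5=T, B6=S, B7=F, B8=S, B9=F
union over the pool: B1=T, B1=F, B2=T, B2=F, B3=S, B3=E, B4=T, B4=F, B5=T, B6=S, B7=F, B8=S, B8=E, B9=T, B9=F
uncovered (3 of 18): B5=F, B6=E, B7=T
Answer: B5=F, B6=E, B7=T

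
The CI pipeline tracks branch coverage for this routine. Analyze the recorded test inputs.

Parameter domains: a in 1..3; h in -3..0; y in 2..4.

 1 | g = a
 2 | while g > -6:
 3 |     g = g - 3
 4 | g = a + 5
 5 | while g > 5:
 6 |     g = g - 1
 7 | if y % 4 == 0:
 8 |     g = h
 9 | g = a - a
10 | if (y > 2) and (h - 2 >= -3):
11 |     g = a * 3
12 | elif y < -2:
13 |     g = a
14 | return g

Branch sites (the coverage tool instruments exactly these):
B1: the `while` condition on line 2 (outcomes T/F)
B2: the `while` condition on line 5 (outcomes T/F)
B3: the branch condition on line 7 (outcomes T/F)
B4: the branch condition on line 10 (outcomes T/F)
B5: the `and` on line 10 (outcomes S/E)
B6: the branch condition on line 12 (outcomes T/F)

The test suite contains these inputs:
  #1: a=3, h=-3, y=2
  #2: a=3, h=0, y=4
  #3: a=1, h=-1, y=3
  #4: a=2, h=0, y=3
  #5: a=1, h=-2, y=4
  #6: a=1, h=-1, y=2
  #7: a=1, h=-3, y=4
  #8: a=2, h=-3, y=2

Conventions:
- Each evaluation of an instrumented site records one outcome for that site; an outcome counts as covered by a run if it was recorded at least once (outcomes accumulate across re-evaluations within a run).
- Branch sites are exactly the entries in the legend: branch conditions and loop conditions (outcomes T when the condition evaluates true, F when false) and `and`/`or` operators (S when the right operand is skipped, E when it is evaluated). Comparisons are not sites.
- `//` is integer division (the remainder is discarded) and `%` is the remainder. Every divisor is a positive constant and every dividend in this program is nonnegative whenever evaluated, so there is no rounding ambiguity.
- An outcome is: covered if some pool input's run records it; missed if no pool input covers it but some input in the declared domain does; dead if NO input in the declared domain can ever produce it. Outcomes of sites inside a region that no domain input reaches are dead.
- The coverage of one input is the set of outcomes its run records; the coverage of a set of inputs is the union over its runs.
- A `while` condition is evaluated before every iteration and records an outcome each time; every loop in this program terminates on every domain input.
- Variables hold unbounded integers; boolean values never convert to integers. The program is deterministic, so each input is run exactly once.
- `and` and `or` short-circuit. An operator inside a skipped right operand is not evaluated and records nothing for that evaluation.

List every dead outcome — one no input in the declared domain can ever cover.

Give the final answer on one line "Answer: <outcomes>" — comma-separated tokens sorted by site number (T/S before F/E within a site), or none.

exhaustive pass over the 36-input domain:
  B6=T: no domain input ever produces it -> dead
  reachable outcomes have witnesses, e.g. B1=T (e.g. a=1, h=-3, y=2), B1=F (e.g. a=1, h=-3, y=2), B2=T (e.g. a=1, h=-3, y=2), B2=F (e.g. a=1, h=-3, y=2)

Answer: B6=T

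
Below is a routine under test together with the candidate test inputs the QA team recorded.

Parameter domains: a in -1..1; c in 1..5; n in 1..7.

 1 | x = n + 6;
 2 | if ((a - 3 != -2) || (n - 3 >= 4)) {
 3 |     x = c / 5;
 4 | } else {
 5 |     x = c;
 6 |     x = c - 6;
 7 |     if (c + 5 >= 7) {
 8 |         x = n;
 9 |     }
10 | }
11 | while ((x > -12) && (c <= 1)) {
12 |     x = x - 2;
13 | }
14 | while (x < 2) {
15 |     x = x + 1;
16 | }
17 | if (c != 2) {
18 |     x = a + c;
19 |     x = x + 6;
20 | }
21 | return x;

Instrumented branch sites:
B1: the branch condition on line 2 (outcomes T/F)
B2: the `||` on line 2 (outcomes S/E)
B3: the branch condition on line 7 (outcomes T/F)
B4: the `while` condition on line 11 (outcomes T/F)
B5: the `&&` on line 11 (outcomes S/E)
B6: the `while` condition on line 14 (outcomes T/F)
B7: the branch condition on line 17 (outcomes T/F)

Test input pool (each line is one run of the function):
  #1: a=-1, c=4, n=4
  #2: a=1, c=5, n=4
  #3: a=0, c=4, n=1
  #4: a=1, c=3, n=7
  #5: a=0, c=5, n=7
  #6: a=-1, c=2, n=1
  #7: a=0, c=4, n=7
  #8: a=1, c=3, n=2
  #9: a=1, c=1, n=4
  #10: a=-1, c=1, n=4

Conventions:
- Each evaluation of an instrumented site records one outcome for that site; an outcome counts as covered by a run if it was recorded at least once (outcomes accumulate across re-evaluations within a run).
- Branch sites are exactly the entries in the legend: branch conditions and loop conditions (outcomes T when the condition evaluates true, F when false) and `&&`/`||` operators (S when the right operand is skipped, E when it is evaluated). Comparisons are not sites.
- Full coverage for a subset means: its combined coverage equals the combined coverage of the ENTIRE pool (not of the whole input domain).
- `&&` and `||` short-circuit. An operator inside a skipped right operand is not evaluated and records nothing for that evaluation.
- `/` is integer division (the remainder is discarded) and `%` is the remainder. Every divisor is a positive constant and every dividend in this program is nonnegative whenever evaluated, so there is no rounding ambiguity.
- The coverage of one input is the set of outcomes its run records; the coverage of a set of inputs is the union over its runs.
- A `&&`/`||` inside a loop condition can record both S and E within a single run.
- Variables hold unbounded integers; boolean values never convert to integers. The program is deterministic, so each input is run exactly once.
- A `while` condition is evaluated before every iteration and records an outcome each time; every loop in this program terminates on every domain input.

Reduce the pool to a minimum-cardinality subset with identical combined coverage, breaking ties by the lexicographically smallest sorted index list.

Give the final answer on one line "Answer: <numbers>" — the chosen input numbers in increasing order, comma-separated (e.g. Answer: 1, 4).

test 1 (a=-1, c=4, n=4) fires B2->S, B1->T, B5->E, B4->F, B6->T, B6->T, B6->F, B7->T; hits B1=T, B2=S, B4=F, B5=E, B6=T, B6=F, B7=T
test 2 (a=1, c=5, n=4) fires B2->E, B1->F, B3->T, B5->E, B4->F, B6->F, B7->T; hits B1=F, B2=E, B3=T, B4=F, B5=E, B6=F, B7=T
test 3 (a=0, c=4, n=1) fires B2->S, B1->T, B5->E, B4->F, B6->T, B6->T, B6->F, B7->T; hits B1=T, B2=S, B4=F, B5=E, B6=T, B6=F, B7=T
test 4 (a=1, c=3, n=7) fires B2->E, B1->T, B5->E, B4->F, B6->T, B6->T, B6->F, B7->T; hits B1=T, B2=E, B4=F, B5=E, B6=T, B6=F, B7=T
test 5 (a=0, c=5, n=7) fires B2->S, B1->T, B5->E, B4->F, B6->T, B6->F, B7->T; hits B1=T, B2=S, B4=F, B5=E, B6=T, B6=F, B7=T
test 6 (a=-1, c=2, n=1) fires B2->S, B1->T, B5->E, B4->F, B6->T, B6->T, B6->F, B7->F; hits B1=T, B2=S, B4=F, B5=E, B6=T, B6=F, B7=F
test 7 (a=0, c=4, n=7) fires B2->S, B1->T, B5->E, B4->F, B6->T, B6->T, B6->F, B7->T; hits B1=T, B2=S, B4=F, B5=E, B6=T, B6=F, B7=T
test 8 (a=1, c=3, n=2) fires B2->E, B1->F, B3->T, B5->E, B4->F, B6->F, B7->T; hits B1=F, B2=E, B3=T, B4=F, B5=E, B6=F, B7=T
test 9 (a=1, c=1, n=4) fires B2->E, B1->F, B3->F, B5->E, B4->T, B5->E, B4->T, B5->E, B4->T, B5->E, B4->T, B5->S, B4->F, B6->T, ...; hits B1=F, B2=E, B3=F, B4=T, B4=F, B5=S, B5=E, B6=T, B6=F, B7=T
test 10 (a=-1, c=1, n=4) fires B2->S, B1->T, B5->E, B4->T, B5->E, B4->T, B5->E, B4->T, B5->E, B4->T, B5->E, B4->T, B5->E, B4->T, ...; hits B1=T, B2=S, B4=T, B4=F, B5=S, B5=E, B6=T, B6=F, B7=T
together the pool reaches 14 outcomes: B1=T, B1=F, B2=S, B2=E, B3=T, B3=F, B4=T, B4=F, B5=S, B5=E, B6=T, B6=F, B7=T, B7=F
checked all size-1 subsets: none covers 14 outcomes (max 10/14)
checked all size-2 subsets: none covers 14 outcomes (max 13/14)
at size 3, {2, 6, 9} reaches all 14 outcomes; every lexicographically earlier size-3 subset fails

Answer: 2, 6, 9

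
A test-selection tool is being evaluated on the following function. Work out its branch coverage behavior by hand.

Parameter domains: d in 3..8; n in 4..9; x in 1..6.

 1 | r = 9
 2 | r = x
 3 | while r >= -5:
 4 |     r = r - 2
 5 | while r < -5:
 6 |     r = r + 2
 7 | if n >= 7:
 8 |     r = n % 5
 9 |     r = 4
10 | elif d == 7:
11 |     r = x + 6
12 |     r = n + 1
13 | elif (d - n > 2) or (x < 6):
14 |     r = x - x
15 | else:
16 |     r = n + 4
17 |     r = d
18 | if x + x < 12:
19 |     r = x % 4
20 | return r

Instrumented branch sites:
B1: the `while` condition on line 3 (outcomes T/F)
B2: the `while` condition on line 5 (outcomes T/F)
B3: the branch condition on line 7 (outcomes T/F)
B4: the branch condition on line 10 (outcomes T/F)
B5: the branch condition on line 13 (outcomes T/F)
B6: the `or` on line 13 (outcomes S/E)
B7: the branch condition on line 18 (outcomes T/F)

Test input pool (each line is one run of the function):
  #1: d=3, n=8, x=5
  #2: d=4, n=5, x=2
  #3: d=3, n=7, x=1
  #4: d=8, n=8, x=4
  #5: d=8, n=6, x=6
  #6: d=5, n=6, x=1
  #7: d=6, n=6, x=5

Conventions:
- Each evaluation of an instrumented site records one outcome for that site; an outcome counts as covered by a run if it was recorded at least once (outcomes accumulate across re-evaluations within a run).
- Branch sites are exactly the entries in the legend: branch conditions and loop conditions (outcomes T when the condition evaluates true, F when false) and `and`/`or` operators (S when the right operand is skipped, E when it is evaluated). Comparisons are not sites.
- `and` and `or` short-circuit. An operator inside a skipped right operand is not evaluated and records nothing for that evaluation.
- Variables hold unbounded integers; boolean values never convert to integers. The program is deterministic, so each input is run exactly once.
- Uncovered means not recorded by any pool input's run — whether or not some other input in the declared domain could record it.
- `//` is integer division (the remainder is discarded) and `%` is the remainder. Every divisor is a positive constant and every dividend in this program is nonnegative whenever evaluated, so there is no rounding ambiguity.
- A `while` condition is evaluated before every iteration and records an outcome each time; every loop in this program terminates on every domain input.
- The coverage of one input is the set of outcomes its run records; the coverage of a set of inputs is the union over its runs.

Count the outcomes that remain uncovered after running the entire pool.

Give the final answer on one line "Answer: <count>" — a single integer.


input #1 (d=3, n=8, x=5): covers B1=T, B1=F, B2=T, B2=F, B3=T, B7=T
input #2 (d=4, n=5, x=2): covers B1=T, B1=F, B2=T, B2=F, B3=F, B4=F, B5=T, B6=E, B7=T
input #3 (d=3, n=7, x=1): covers B1=T, B1=F, B2=T, B2=F, B3=T, B7=T
input #4 (d=8, n=8, x=4): covers B1=T, B1=F, B2=T, B2=F, B3=T, B7=T
input #5 (d=8, n=6, x=6): covers B1=T, B1=F, B2=T, B2=F, B3=F, B4=F, B5=F, B6=E, B7=F
input #6 (d=5, n=6, x=1): covers B1=T, B1=F, B2=T, B2=F, B3=F, B4=F, B5=T, B6=E, B7=T
input #7 (d=6, n=6, x=5): covers B1=T, B1=F, B2=T, B2=F, B3=F, B4=F, B5=T, B6=E, B7=T
union over the pool: B1=T, B1=F, B2=T, B2=F, B3=T, B3=F, B4=F, B5=T, B5=F, B6=E, B7=T, B7=F
uncovered (2 of 14): B4=T, B6=S
Answer: 2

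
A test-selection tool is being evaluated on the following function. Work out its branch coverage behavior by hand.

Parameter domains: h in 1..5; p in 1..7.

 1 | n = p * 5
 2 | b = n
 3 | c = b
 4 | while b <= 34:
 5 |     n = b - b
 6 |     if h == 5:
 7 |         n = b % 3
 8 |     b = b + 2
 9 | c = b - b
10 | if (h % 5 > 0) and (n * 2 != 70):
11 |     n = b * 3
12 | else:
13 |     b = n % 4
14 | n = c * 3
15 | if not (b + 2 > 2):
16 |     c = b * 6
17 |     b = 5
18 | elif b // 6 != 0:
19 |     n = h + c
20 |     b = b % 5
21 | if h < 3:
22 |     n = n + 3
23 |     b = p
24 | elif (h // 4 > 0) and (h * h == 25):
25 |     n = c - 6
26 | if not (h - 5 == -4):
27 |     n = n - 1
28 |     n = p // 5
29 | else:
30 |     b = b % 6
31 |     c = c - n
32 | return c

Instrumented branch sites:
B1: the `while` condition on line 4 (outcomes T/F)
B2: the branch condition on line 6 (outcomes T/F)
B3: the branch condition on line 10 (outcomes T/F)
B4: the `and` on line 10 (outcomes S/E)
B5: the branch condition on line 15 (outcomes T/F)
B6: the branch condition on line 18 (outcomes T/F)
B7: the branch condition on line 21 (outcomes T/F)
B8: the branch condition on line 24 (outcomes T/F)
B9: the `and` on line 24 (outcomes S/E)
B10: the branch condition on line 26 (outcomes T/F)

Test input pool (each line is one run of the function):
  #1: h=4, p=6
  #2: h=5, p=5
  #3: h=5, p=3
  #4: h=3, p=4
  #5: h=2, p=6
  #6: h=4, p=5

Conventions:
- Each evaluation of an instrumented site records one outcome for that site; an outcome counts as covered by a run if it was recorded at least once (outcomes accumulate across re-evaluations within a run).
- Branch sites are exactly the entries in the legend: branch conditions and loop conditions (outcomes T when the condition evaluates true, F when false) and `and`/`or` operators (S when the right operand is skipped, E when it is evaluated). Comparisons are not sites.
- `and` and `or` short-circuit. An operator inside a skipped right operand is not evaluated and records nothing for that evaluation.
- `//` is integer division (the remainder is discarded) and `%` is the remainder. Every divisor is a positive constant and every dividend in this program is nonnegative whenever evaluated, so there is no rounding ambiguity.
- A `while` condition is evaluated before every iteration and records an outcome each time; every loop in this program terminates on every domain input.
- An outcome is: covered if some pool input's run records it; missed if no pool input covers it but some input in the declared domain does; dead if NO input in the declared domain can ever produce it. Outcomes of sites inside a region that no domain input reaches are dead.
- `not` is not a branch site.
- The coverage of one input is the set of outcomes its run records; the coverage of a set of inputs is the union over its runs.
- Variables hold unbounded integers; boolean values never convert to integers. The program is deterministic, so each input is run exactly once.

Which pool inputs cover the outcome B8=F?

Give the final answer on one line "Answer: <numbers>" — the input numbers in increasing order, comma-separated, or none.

input #1 (h=4, p=6): produces B8=F
input #2 (h=5, p=5): does not produce B8=F
input #3 (h=5, p=3): does not produce B8=F
input #4 (h=3, p=4): produces B8=F
input #5 (h=2, p=6): does not produce B8=F
input #6 (h=4, p=5): produces B8=F

Answer: 1, 4, 6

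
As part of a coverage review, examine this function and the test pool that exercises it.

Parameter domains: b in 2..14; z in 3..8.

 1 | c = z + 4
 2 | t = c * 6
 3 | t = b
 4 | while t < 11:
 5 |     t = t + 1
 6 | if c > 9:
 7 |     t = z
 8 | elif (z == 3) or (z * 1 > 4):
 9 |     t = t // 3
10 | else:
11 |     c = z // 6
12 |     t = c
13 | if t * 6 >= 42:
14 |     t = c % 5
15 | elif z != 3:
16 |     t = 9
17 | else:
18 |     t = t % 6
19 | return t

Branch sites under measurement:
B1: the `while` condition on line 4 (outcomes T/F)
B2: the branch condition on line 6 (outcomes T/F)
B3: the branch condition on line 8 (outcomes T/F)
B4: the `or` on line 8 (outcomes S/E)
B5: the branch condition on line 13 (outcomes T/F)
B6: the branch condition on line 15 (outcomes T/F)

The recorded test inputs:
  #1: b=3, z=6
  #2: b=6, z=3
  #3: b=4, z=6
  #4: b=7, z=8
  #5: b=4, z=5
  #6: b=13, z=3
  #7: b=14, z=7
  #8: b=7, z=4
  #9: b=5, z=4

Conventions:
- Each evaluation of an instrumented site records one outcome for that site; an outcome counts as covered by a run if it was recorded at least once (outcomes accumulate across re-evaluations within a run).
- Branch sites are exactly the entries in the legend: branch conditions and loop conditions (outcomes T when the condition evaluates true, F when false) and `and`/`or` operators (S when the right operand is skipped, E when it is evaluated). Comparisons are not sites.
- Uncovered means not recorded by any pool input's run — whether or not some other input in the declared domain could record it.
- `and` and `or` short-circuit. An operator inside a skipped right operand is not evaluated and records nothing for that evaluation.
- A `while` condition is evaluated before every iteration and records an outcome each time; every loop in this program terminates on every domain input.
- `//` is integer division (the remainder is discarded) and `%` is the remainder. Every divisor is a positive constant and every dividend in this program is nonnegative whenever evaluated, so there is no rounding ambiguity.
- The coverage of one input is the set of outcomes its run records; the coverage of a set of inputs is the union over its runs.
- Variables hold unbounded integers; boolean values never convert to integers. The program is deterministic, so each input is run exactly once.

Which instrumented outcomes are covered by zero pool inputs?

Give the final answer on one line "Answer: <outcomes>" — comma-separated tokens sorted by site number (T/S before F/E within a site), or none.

#1 (b=3, z=6) -> B1->T, B1->T, B1->T, B1->T, B1->T, B1->T, B1->T, B1->T, B1->F, B2->T, B5->F, B6->T; covered: B1=T, B1=F, B2=T, B5=F, B6=T
#2 (b=6, z=3) -> B1->T, B1->T, B1->T, B1->T, B1->T, B1->F, B2->F, B4->S, B3->T, B5->F, B6->F; covered: B1=T, B1=F, B2=F, B3=T, B4=S, B5=F, B6=F
#3 (b=4, z=6) -> B1->T, B1->T, B1->T, B1->T, B1->T, B1->T, B1->T, B1->F, B2->T, B5->F, B6->T; covered: B1=T, B1=F, B2=T, B5=F, B6=T
#4 (b=7, z=8) -> B1->T, B1->T, B1->T, B1->T, B1->F, B2->T, B5->T; covered: B1=T, B1=F, B2=T, B5=T
#5 (b=4, z=5) -> B1->T, B1->T, B1->T, B1->T, B1->T, B1->T, B1->T, B1->F, B2->F, B4->E, B3->T, B5->F, B6->T; covered: B1=T, B1=F, B2=F, B3=T, B4=E, B5=F, B6=T
#6 (b=13, z=3) -> B1->F, B2->F, B4->S, B3->T, B5->F, B6->F; covered: B1=F, B2=F, B3=T, B4=S, B5=F, B6=F
#7 (b=14, z=7) -> B1->F, B2->T, B5->T; covered: B1=F, B2=T, B5=T
#8 (b=7, z=4) -> B1->T, B1->T, B1->T, B1->T, B1->F, B2->F, B4->E, B3->F, B5->F, B6->T; covered: B1=T, B1=F, B2=F, B3=F, B4=E, B5=F, B6=T
#9 (b=5, z=4) -> B1->T, B1->T, B1->T, B1->T, B1->T, B1->T, B1->F, B2->F, B4->E, B3->F, B5->F, B6->T; covered: B1=T, B1=F, B2=F, B3=F, B4=E, B5=F, B6=T
union over the pool: B1=T, B1=F, B2=T, B2=F, B3=T, B3=F, B4=S, B4=E, B5=T, B5=F, B6=T, B6=F
uncovered (0 of 12): none

Answer: none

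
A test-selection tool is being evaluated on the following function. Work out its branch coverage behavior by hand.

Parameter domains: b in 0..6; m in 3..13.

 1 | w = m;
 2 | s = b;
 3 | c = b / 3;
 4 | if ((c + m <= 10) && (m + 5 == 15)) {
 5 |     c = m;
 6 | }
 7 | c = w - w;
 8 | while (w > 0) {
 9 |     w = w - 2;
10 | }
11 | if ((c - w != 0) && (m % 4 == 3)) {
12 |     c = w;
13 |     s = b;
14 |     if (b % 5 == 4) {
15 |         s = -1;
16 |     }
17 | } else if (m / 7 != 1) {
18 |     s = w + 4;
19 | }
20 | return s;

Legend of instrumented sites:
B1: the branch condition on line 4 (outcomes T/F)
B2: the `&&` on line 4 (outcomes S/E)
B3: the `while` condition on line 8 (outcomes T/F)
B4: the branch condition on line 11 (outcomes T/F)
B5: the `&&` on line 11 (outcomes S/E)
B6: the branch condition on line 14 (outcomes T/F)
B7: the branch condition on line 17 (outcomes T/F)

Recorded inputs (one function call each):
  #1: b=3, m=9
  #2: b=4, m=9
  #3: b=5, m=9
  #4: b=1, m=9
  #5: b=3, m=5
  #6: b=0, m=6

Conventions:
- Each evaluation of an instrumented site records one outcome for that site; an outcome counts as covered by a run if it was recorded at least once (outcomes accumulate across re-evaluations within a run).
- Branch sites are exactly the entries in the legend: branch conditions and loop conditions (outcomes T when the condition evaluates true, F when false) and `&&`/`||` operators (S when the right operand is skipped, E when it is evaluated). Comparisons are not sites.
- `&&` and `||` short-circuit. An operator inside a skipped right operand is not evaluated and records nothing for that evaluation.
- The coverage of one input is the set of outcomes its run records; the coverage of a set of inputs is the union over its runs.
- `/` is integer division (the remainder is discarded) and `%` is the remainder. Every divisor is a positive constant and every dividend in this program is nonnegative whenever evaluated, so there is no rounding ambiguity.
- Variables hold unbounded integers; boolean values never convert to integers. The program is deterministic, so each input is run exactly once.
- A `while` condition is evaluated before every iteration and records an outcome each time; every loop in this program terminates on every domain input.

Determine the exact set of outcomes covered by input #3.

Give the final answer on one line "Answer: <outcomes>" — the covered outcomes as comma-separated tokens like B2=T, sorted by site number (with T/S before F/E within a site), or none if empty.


Running input #3 (b=5, m=9), event by event:
  B2->E, B1->F, B3->T, B3->T, B3->T, B3->T, B3->T, B3->F, B5->E, B4->F
  B7->F
collecting distinct outcomes: B1=F, B2=E, B3=T, B3=F, B4=F, B5=E, B7=F
Answer: B1=F, B2=E, B3=T, B3=F, B4=F, B5=E, B7=F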